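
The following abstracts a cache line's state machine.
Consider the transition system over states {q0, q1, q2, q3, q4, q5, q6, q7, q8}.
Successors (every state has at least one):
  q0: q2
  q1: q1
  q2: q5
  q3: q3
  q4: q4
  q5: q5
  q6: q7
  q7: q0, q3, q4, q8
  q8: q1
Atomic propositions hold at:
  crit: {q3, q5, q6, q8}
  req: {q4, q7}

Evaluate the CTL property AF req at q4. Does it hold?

Yes

AF req: least fixpoint, start Z0 = {q4, q7}, add states with every successor in Z. Z1 = {q4, q6, q7}; fixed.
Sat(AF req) = {q4, q6, q7}
q4 ∈ Sat(AF req) = {q4, q6, q7}, so the formula holds at q4.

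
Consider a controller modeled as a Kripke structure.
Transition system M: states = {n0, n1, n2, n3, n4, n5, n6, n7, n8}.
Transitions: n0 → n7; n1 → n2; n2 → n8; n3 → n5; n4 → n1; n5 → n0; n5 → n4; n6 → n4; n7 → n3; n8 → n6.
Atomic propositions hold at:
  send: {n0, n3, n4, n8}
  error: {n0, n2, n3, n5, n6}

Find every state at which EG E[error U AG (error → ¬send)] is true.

Sat(¬send) = {n1, n2, n5, n6, n7}
Sat(error → ¬send) = {n1, n2, n4, n5, n6, n7, n8}
AG (error → ¬send): greatest fixpoint, start Z0 = {n1, n2, n4, n5, n6, n7, n8}, keep only states in Sat with every successor in Z. Z1 = {n1, n2, n4, n6, n8}; fixed.
Sat(AG (error → ¬send)) = {n1, n2, n4, n6, n8}
E[error U AG (error → ¬send)]: least fixpoint, start Z0 = Sat(AG (error → ¬send)) = {n1, n2, n4, n6, n8}, add states in Sat(error) with some successor in Z. Z1 = {n1, n2, n4, n5, n6, n8}; Z2 = {n1, n2, n3, n4, n5, n6, n8}; fixed.
Sat(E[error U AG (error → ¬send)]) = {n1, n2, n3, n4, n5, n6, n8}
EG E[error U AG (error → ¬send)]: greatest fixpoint, start Z0 = {n1, n2, n3, n4, n5, n6, n8}, keep only states in Sat with some successor in Z. Already a fixed point.
Sat(EG E[error U AG (error → ¬send)]) = {n1, n2, n3, n4, n5, n6, n8}

{n1, n2, n3, n4, n5, n6, n8}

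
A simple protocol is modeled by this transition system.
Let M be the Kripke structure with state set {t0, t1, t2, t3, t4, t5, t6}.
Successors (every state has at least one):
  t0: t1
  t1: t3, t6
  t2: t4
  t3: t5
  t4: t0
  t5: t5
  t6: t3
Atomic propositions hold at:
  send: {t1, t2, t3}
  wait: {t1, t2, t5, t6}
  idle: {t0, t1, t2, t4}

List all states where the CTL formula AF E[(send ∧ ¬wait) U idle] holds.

Sat(¬wait) = {t0, t3, t4}
Sat(send ∧ ¬wait) = {t3}
E[(send ∧ ¬wait) U idle]: least fixpoint, start Z0 = Sat(idle) = {t0, t1, t2, t4}, add states in Sat(send ∧ ¬wait) with some successor in Z. Already a fixed point.
Sat(E[(send ∧ ¬wait) U idle]) = {t0, t1, t2, t4}
AF E[(send ∧ ¬wait) U idle]: least fixpoint, start Z0 = {t0, t1, t2, t4}, add states with every successor in Z. Already a fixed point.
Sat(AF E[(send ∧ ¬wait) U idle]) = {t0, t1, t2, t4}

{t0, t1, t2, t4}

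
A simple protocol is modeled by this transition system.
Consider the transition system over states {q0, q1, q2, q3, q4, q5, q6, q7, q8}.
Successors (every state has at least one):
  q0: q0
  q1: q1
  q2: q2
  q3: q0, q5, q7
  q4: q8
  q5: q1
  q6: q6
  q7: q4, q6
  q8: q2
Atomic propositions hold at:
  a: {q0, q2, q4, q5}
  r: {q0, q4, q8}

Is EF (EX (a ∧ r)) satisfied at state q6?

Sat(a ∧ r) = {q0, q4}
Sat(EX (a ∧ r)) = {s : some successor in {q0, q4}} = {q0, q3, q7}
EF (EX (a ∧ r)): least fixpoint, start Z0 = {q0, q3, q7}, add states with some successor in Z. Already a fixed point.
Sat(EF (EX (a ∧ r))) = {q0, q3, q7}
q6 ∉ Sat(EF (EX (a ∧ r))) = {q0, q3, q7}, so the formula does not hold at q6.

No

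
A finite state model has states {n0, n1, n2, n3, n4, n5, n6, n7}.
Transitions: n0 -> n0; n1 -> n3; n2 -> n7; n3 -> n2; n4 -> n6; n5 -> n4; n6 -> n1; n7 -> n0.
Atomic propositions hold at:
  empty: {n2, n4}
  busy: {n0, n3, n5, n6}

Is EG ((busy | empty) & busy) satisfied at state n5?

No

Sat(busy | empty) = {n0, n2, n3, n4, n5, n6}
Sat((busy | empty) & busy) = {n0, n3, n5, n6}
EG ((busy | empty) & busy): greatest fixpoint, start Z0 = {n0, n3, n5, n6}, keep only states in Sat with some successor in Z. Z1 = {n0}; fixed.
Sat(EG ((busy | empty) & busy)) = {n0}
n5 ∉ Sat(EG ((busy | empty) & busy)) = {n0}, so the formula does not hold at n5.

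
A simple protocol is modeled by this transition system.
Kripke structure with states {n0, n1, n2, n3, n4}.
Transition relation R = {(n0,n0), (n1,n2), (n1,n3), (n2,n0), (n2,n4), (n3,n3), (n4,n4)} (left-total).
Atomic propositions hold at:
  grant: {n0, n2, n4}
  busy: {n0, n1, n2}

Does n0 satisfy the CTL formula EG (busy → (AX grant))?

Yes

Sat(AX grant) = {s : every successor in {n0, n2, n4}} = {n0, n2, n4}
Sat(busy → (AX grant)) = {n0, n2, n3, n4}
EG (busy → (AX grant)): greatest fixpoint, start Z0 = {n0, n2, n3, n4}, keep only states in Sat with some successor in Z. Already a fixed point.
Sat(EG (busy → (AX grant))) = {n0, n2, n3, n4}
n0 ∈ Sat(EG (busy → (AX grant))) = {n0, n2, n3, n4}, so the formula holds at n0.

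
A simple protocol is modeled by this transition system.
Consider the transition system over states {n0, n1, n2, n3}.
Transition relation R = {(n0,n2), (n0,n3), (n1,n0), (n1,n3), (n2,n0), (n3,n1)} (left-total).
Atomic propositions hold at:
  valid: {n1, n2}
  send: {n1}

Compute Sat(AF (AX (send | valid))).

Sat(send | valid) = {n1, n2}
Sat(AX (send | valid)) = {s : every successor in {n1, n2}} = {n3}
AF (AX (send | valid)): least fixpoint, start Z0 = {n3}, add states with every successor in Z. Already a fixed point.
Sat(AF (AX (send | valid))) = {n3}

{n3}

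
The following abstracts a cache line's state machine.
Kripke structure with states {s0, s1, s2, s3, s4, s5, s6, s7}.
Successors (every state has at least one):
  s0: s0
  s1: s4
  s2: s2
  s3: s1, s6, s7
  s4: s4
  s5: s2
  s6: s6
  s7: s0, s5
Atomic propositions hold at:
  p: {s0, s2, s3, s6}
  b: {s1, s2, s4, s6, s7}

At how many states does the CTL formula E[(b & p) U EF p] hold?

Sat(b & p) = {s2, s6}
EF p: least fixpoint, start Z0 = {s0, s2, s3, s6}, add states with some successor in Z. Z1 = {s0, s2, s3, s5, s6, s7}; fixed.
Sat(EF p) = {s0, s2, s3, s5, s6, s7}
E[(b & p) U EF p]: least fixpoint, start Z0 = Sat(EF p) = {s0, s2, s3, s5, s6, s7}, add states in Sat(b & p) with some successor in Z. Already a fixed point.
Sat(E[(b & p) U EF p]) = {s0, s2, s3, s5, s6, s7}
|Sat(E[(b & p) U EF p])| = |{s0, s2, s3, s5, s6, s7}| = 6.

6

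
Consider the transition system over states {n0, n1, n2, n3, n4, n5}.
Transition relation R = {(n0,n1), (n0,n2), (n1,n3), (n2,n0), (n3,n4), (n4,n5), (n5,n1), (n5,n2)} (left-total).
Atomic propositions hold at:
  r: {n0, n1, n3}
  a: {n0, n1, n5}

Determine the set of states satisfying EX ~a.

{n0, n1, n3, n5}

Sat(~a) = {n2, n3, n4}
Sat(EX ~a) = {s : some successor in {n2, n3, n4}} = {n0, n1, n3, n5}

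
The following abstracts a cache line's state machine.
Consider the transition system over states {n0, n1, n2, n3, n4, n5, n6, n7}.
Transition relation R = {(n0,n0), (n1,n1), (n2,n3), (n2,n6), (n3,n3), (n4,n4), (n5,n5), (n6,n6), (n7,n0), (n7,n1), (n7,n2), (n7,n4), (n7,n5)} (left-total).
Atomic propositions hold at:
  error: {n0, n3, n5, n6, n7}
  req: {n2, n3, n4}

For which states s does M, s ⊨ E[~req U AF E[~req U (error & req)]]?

{n3}

Sat(~req) = {n0, n1, n5, n6, n7}
Sat(error & req) = {n3}
E[~req U (error & req)]: least fixpoint, start Z0 = Sat((error & req)) = {n3}, add states in Sat(~req) with some successor in Z. Already a fixed point.
Sat(E[~req U (error & req)]) = {n3}
AF E[~req U (error & req)]: least fixpoint, start Z0 = {n3}, add states with every successor in Z. Already a fixed point.
Sat(AF E[~req U (error & req)]) = {n3}
E[~req U AF E[~req U (error & req)]]: least fixpoint, start Z0 = Sat(AF E[~req U (error & req)]) = {n3}, add states in Sat(~req) with some successor in Z. Already a fixed point.
Sat(E[~req U AF E[~req U (error & req)]]) = {n3}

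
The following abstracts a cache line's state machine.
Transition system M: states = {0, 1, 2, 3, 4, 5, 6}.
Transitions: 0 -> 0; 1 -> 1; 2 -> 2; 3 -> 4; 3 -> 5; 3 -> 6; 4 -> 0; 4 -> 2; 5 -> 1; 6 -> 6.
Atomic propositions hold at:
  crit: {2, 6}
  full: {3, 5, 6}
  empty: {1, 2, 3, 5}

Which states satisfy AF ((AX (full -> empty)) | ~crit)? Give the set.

Sat(full -> empty) = {0, 1, 2, 3, 4, 5}
Sat(AX (full -> empty)) = {s : every successor in {0, 1, 2, 3, 4, 5}} = {0, 1, 2, 4, 5}
Sat(~crit) = {0, 1, 3, 4, 5}
Sat((AX (full -> empty)) | ~crit) = {0, 1, 2, 3, 4, 5}
AF ((AX (full -> empty)) | ~crit): least fixpoint, start Z0 = {0, 1, 2, 3, 4, 5}, add states with every successor in Z. Already a fixed point.
Sat(AF ((AX (full -> empty)) | ~crit)) = {0, 1, 2, 3, 4, 5}

{0, 1, 2, 3, 4, 5}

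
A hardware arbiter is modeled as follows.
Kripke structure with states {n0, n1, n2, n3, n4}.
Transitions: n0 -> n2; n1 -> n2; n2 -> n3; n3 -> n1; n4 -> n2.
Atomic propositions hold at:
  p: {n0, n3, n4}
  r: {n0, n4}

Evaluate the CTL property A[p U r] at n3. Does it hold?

A[p U r]: least fixpoint, start Z0 = Sat(r) = {n0, n4}, add states in Sat(p) with every successor in Z. Already a fixed point.
Sat(A[p U r]) = {n0, n4}
n3 ∉ Sat(A[p U r]) = {n0, n4}, so the formula does not hold at n3.

No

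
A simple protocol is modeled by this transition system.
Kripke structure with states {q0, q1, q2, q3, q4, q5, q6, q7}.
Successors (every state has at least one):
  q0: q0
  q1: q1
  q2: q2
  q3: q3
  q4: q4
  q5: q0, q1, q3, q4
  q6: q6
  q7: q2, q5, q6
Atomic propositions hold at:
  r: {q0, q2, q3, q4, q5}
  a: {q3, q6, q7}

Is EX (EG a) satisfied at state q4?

EG a: greatest fixpoint, start Z0 = {q3, q6, q7}, keep only states in Sat with some successor in Z. Already a fixed point.
Sat(EG a) = {q3, q6, q7}
Sat(EX (EG a)) = {s : some successor in {q3, q6, q7}} = {q3, q5, q6, q7}
q4 ∉ Sat(EX (EG a)) = {q3, q5, q6, q7}, so the formula does not hold at q4.

No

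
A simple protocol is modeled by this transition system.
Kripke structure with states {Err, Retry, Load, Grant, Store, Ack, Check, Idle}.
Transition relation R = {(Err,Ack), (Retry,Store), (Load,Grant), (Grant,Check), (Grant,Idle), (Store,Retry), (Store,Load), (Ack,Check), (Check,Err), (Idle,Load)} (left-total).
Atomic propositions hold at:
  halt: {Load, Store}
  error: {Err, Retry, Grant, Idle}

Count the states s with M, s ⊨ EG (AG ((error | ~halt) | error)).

3

Sat(~halt) = {Err, Retry, Grant, Ack, Check, Idle}
Sat(error | ~halt) = {Err, Retry, Grant, Ack, Check, Idle}
Sat((error | ~halt) | error) = {Err, Retry, Grant, Ack, Check, Idle}
AG ((error | ~halt) | error): greatest fixpoint, start Z0 = {Err, Retry, Grant, Ack, Check, Idle}, keep only states in Sat with every successor in Z. Z1 = {Err, Grant, Ack, Check}; Z2 = {Err, Ack, Check}; fixed.
Sat(AG ((error | ~halt) | error)) = {Err, Ack, Check}
EG (AG ((error | ~halt) | error)): greatest fixpoint, start Z0 = {Err, Ack, Check}, keep only states in Sat with some successor in Z. Already a fixed point.
Sat(EG (AG ((error | ~halt) | error))) = {Err, Ack, Check}
|Sat(EG (AG ((error | ~halt) | error)))| = |{Err, Ack, Check}| = 3.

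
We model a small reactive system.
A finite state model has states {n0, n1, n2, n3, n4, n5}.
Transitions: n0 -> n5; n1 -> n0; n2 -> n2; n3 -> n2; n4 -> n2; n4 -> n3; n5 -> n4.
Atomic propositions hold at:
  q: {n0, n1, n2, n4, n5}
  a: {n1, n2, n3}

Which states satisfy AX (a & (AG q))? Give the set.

{n2, n3}

AG q: greatest fixpoint, start Z0 = {n0, n1, n2, n4, n5}, keep only states in Sat with every successor in Z. Z1 = {n0, n1, n2, n5}; Z2 = {n0, n1, n2}; Z3 = {n1, n2}; Z4 = {n2}; fixed.
Sat(AG q) = {n2}
Sat(a & (AG q)) = {n2}
Sat(AX (a & (AG q))) = {s : every successor in {n2}} = {n2, n3}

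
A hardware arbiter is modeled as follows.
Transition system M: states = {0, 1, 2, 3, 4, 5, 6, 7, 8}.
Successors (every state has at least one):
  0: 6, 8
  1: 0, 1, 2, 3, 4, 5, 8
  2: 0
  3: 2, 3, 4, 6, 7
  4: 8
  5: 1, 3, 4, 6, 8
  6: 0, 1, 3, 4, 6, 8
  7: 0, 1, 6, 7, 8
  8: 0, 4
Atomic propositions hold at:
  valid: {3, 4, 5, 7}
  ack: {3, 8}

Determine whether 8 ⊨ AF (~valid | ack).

Yes

Sat(~valid) = {0, 1, 2, 6, 8}
Sat(~valid | ack) = {0, 1, 2, 3, 6, 8}
AF (~valid | ack): least fixpoint, start Z0 = {0, 1, 2, 3, 6, 8}, add states with every successor in Z. Z1 = {0, 1, 2, 3, 4, 6, 8}; Z2 = {0, 1, 2, 3, 4, 5, 6, 8}; fixed.
Sat(AF (~valid | ack)) = {0, 1, 2, 3, 4, 5, 6, 8}
8 ∈ Sat(AF (~valid | ack)) = {0, 1, 2, 3, 4, 5, 6, 8}, so the formula holds at 8.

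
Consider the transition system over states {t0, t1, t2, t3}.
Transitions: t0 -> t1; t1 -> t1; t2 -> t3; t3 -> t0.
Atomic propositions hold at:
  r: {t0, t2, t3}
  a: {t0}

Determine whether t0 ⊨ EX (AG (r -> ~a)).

Yes

Sat(~a) = {t1, t2, t3}
Sat(r -> ~a) = {t1, t2, t3}
AG (r -> ~a): greatest fixpoint, start Z0 = {t1, t2, t3}, keep only states in Sat with every successor in Z. Z1 = {t1, t2}; Z2 = {t1}; fixed.
Sat(AG (r -> ~a)) = {t1}
Sat(EX (AG (r -> ~a))) = {s : some successor in {t1}} = {t0, t1}
t0 ∈ Sat(EX (AG (r -> ~a))) = {t0, t1}, so the formula holds at t0.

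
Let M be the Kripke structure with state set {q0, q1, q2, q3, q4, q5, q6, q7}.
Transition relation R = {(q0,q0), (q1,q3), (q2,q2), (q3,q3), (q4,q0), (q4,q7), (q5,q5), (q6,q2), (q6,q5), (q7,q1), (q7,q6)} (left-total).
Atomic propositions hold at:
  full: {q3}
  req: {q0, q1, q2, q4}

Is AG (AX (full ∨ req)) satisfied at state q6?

No

Sat(full ∨ req) = {q0, q1, q2, q3, q4}
Sat(AX (full ∨ req)) = {s : every successor in {q0, q1, q2, q3, q4}} = {q0, q1, q2, q3}
AG (AX (full ∨ req)): greatest fixpoint, start Z0 = {q0, q1, q2, q3}, keep only states in Sat with every successor in Z. Already a fixed point.
Sat(AG (AX (full ∨ req))) = {q0, q1, q2, q3}
q6 ∉ Sat(AG (AX (full ∨ req))) = {q0, q1, q2, q3}, so the formula does not hold at q6.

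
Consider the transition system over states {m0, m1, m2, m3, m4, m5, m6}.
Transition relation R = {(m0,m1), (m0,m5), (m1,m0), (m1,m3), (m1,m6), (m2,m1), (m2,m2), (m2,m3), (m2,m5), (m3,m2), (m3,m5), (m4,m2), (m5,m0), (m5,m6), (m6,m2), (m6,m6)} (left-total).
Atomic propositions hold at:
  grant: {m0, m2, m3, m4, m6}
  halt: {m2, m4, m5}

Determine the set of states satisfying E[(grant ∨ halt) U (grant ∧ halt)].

Sat(grant ∨ halt) = {m0, m2, m3, m4, m5, m6}
Sat(grant ∧ halt) = {m2, m4}
E[(grant ∨ halt) U (grant ∧ halt)]: least fixpoint, start Z0 = Sat((grant ∧ halt)) = {m2, m4}, add states in Sat(grant ∨ halt) with some successor in Z. Z1 = {m2, m3, m4, m6}; Z2 = {m2, m3, m4, m5, m6}; Z3 = {m0, m2, m3, m4, m5, m6}; fixed.
Sat(E[(grant ∨ halt) U (grant ∧ halt)]) = {m0, m2, m3, m4, m5, m6}

{m0, m2, m3, m4, m5, m6}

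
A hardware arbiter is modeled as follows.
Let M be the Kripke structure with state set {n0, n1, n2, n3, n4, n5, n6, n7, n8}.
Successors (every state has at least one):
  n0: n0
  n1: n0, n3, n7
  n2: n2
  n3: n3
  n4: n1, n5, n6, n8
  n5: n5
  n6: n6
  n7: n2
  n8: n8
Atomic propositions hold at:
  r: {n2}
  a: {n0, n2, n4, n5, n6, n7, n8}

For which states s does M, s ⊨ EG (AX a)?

{n0, n2, n5, n6, n7, n8}

Sat(AX a) = {s : every successor in {n0, n2, n4, n5, n6, n7, n8}} = {n0, n2, n5, n6, n7, n8}
EG (AX a): greatest fixpoint, start Z0 = {n0, n2, n5, n6, n7, n8}, keep only states in Sat with some successor in Z. Already a fixed point.
Sat(EG (AX a)) = {n0, n2, n5, n6, n7, n8}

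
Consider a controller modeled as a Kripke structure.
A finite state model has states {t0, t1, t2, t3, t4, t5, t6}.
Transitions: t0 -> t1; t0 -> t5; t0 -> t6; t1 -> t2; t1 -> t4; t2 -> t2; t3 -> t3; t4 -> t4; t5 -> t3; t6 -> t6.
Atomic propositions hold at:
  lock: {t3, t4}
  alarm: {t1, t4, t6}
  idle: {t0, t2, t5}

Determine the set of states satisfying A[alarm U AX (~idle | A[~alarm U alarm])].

{t3, t4, t5, t6}

Sat(~idle) = {t1, t3, t4, t6}
Sat(~alarm) = {t0, t2, t3, t5}
A[~alarm U alarm]: least fixpoint, start Z0 = Sat(alarm) = {t1, t4, t6}, add states in Sat(~alarm) with every successor in Z. Already a fixed point.
Sat(A[~alarm U alarm]) = {t1, t4, t6}
Sat(~idle | A[~alarm U alarm]) = {t1, t3, t4, t6}
Sat(AX (~idle | A[~alarm U alarm])) = {s : every successor in {t1, t3, t4, t6}} = {t3, t4, t5, t6}
A[alarm U AX (~idle | A[~alarm U alarm])]: least fixpoint, start Z0 = Sat(AX (~idle | A[~alarm U alarm])) = {t3, t4, t5, t6}, add states in Sat(alarm) with every successor in Z. Already a fixed point.
Sat(A[alarm U AX (~idle | A[~alarm U alarm])]) = {t3, t4, t5, t6}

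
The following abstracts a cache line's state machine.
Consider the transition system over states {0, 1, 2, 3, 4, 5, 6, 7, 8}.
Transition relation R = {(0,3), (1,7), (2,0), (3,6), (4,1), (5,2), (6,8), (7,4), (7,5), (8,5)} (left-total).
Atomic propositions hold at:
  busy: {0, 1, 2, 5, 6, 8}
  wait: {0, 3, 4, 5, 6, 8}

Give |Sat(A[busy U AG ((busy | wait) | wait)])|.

6

Sat(busy | wait) = {0, 1, 2, 3, 4, 5, 6, 8}
Sat((busy | wait) | wait) = {0, 1, 2, 3, 4, 5, 6, 8}
AG ((busy | wait) | wait): greatest fixpoint, start Z0 = {0, 1, 2, 3, 4, 5, 6, 8}, keep only states in Sat with every successor in Z. Z1 = {0, 2, 3, 4, 5, 6, 8}; Z2 = {0, 2, 3, 5, 6, 8}; fixed.
Sat(AG ((busy | wait) | wait)) = {0, 2, 3, 5, 6, 8}
A[busy U AG ((busy | wait) | wait)]: least fixpoint, start Z0 = Sat(AG ((busy | wait) | wait)) = {0, 2, 3, 5, 6, 8}, add states in Sat(busy) with every successor in Z. Already a fixed point.
Sat(A[busy U AG ((busy | wait) | wait)]) = {0, 2, 3, 5, 6, 8}
|Sat(A[busy U AG ((busy | wait) | wait)])| = |{0, 2, 3, 5, 6, 8}| = 6.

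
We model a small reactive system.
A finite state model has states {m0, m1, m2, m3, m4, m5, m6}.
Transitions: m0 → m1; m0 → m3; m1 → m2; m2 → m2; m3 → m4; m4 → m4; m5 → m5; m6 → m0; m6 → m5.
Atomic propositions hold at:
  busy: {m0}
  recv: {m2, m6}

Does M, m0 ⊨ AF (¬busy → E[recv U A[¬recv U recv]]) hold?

Yes

Sat(¬busy) = {m1, m2, m3, m4, m5, m6}
Sat(¬recv) = {m0, m1, m3, m4, m5}
A[¬recv U recv]: least fixpoint, start Z0 = Sat(recv) = {m2, m6}, add states in Sat(¬recv) with every successor in Z. Z1 = {m1, m2, m6}; fixed.
Sat(A[¬recv U recv]) = {m1, m2, m6}
E[recv U A[¬recv U recv]]: least fixpoint, start Z0 = Sat(A[¬recv U recv]) = {m1, m2, m6}, add states in Sat(recv) with some successor in Z. Already a fixed point.
Sat(E[recv U A[¬recv U recv]]) = {m1, m2, m6}
Sat(¬busy → E[recv U A[¬recv U recv]]) = {m0, m1, m2, m6}
AF (¬busy → E[recv U A[¬recv U recv]]): least fixpoint, start Z0 = {m0, m1, m2, m6}, add states with every successor in Z. Already a fixed point.
Sat(AF (¬busy → E[recv U A[¬recv U recv]])) = {m0, m1, m2, m6}
m0 ∈ Sat(AF (¬busy → E[recv U A[¬recv U recv]])) = {m0, m1, m2, m6}, so the formula holds at m0.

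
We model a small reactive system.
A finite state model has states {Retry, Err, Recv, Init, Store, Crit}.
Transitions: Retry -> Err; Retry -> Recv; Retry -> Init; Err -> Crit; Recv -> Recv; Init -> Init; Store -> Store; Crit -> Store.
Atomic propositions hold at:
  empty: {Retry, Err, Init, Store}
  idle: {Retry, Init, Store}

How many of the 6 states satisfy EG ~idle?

Sat(~idle) = {Err, Recv, Crit}
EG ~idle: greatest fixpoint, start Z0 = {Err, Recv, Crit}, keep only states in Sat with some successor in Z. Z1 = {Err, Recv}; Z2 = {Recv}; fixed.
Sat(EG ~idle) = {Recv}
|Sat(EG ~idle)| = |{Recv}| = 1.

1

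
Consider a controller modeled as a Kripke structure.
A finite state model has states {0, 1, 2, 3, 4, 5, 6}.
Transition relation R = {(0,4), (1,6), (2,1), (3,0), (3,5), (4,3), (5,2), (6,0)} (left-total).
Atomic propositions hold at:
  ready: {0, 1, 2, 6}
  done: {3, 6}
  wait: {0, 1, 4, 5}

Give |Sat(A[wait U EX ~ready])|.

3

Sat(~ready) = {3, 4, 5}
Sat(EX ~ready) = {s : some successor in {3, 4, 5}} = {0, 3, 4}
A[wait U EX ~ready]: least fixpoint, start Z0 = Sat(EX ~ready) = {0, 3, 4}, add states in Sat(wait) with every successor in Z. Already a fixed point.
Sat(A[wait U EX ~ready]) = {0, 3, 4}
|Sat(A[wait U EX ~ready])| = |{0, 3, 4}| = 3.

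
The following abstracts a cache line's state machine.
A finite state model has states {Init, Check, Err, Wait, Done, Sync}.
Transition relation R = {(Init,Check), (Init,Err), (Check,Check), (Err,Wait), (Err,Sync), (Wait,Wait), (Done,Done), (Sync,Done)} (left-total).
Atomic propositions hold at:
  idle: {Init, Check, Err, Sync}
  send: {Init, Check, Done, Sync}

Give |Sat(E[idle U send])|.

E[idle U send]: least fixpoint, start Z0 = Sat(send) = {Init, Check, Done, Sync}, add states in Sat(idle) with some successor in Z. Z1 = {Init, Check, Err, Done, Sync}; fixed.
Sat(E[idle U send]) = {Init, Check, Err, Done, Sync}
|Sat(E[idle U send])| = |{Init, Check, Err, Done, Sync}| = 5.

5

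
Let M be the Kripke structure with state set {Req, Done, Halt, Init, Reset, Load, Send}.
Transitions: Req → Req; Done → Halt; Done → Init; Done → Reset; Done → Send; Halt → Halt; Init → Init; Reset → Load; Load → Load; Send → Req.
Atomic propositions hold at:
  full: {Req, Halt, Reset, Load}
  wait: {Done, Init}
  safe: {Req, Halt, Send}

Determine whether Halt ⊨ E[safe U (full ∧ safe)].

Yes

Sat(full ∧ safe) = {Req, Halt}
E[safe U (full ∧ safe)]: least fixpoint, start Z0 = Sat((full ∧ safe)) = {Req, Halt}, add states in Sat(safe) with some successor in Z. Z1 = {Req, Halt, Send}; fixed.
Sat(E[safe U (full ∧ safe)]) = {Req, Halt, Send}
Halt ∈ Sat(E[safe U (full ∧ safe)]) = {Req, Halt, Send}, so the formula holds at Halt.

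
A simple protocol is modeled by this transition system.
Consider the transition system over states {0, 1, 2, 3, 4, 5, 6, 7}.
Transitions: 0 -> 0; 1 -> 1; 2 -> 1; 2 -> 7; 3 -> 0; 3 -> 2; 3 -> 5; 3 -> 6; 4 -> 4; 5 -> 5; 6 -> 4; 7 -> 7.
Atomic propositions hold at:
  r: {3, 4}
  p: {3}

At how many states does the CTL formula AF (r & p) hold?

1

Sat(r & p) = {3}
AF (r & p): least fixpoint, start Z0 = {3}, add states with every successor in Z. Already a fixed point.
Sat(AF (r & p)) = {3}
|Sat(AF (r & p))| = |{3}| = 1.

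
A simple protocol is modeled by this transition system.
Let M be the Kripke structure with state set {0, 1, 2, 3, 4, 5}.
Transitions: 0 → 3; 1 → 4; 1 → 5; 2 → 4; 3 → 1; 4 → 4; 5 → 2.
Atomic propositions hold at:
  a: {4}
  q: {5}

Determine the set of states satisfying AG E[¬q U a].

{2, 4}

Sat(¬q) = {0, 1, 2, 3, 4}
E[¬q U a]: least fixpoint, start Z0 = Sat(a) = {4}, add states in Sat(¬q) with some successor in Z. Z1 = {1, 2, 4}; Z2 = {1, 2, 3, 4}; Z3 = {0, 1, 2, 3, 4}; fixed.
Sat(E[¬q U a]) = {0, 1, 2, 3, 4}
AG E[¬q U a]: greatest fixpoint, start Z0 = {0, 1, 2, 3, 4}, keep only states in Sat with every successor in Z. Z1 = {0, 2, 3, 4}; Z2 = {0, 2, 4}; Z3 = {2, 4}; fixed.
Sat(AG E[¬q U a]) = {2, 4}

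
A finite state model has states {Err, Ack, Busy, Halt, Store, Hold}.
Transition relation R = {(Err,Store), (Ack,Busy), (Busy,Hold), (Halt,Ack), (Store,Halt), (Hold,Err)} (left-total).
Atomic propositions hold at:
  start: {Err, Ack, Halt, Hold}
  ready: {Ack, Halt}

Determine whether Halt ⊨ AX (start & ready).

Yes

Sat(start & ready) = {Ack, Halt}
Sat(AX (start & ready)) = {s : every successor in {Ack, Halt}} = {Halt, Store}
Halt ∈ Sat(AX (start & ready)) = {Halt, Store}, so the formula holds at Halt.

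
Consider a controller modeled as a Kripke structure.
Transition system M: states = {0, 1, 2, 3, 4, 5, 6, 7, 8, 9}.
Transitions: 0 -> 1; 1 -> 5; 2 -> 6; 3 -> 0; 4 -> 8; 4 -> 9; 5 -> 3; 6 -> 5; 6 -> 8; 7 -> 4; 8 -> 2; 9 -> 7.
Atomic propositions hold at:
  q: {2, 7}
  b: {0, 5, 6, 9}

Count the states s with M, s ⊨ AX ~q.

Sat(~q) = {0, 1, 3, 4, 5, 6, 8, 9}
Sat(AX ~q) = {s : every successor in {0, 1, 3, 4, 5, 6, 8, 9}} = {0, 1, 2, 3, 4, 5, 6, 7}
|Sat(AX ~q)| = |{0, 1, 2, 3, 4, 5, 6, 7}| = 8.

8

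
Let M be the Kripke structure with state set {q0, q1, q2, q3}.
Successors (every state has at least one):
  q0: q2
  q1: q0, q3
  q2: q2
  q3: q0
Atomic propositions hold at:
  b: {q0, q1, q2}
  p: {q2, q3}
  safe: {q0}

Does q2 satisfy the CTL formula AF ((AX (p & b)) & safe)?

No

Sat(p & b) = {q2}
Sat(AX (p & b)) = {s : every successor in {q2}} = {q0, q2}
Sat((AX (p & b)) & safe) = {q0}
AF ((AX (p & b)) & safe): least fixpoint, start Z0 = {q0}, add states with every successor in Z. Z1 = {q0, q3}; Z2 = {q0, q1, q3}; fixed.
Sat(AF ((AX (p & b)) & safe)) = {q0, q1, q3}
q2 ∉ Sat(AF ((AX (p & b)) & safe)) = {q0, q1, q3}, so the formula does not hold at q2.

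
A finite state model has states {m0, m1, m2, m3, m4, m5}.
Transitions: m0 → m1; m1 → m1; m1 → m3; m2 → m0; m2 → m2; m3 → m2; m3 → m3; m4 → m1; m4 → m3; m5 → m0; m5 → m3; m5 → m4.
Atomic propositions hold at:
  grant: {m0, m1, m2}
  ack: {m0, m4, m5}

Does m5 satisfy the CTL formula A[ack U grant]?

No

A[ack U grant]: least fixpoint, start Z0 = Sat(grant) = {m0, m1, m2}, add states in Sat(ack) with every successor in Z. Already a fixed point.
Sat(A[ack U grant]) = {m0, m1, m2}
m5 ∉ Sat(A[ack U grant]) = {m0, m1, m2}, so the formula does not hold at m5.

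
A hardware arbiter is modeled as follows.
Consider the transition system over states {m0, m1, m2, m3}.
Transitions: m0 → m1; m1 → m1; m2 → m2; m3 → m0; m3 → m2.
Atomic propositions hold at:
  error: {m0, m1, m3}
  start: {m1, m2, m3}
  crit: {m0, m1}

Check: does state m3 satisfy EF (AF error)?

Yes

AF error: least fixpoint, start Z0 = {m0, m1, m3}, add states with every successor in Z. Already a fixed point.
Sat(AF error) = {m0, m1, m3}
EF (AF error): least fixpoint, start Z0 = {m0, m1, m3}, add states with some successor in Z. Already a fixed point.
Sat(EF (AF error)) = {m0, m1, m3}
m3 ∈ Sat(EF (AF error)) = {m0, m1, m3}, so the formula holds at m3.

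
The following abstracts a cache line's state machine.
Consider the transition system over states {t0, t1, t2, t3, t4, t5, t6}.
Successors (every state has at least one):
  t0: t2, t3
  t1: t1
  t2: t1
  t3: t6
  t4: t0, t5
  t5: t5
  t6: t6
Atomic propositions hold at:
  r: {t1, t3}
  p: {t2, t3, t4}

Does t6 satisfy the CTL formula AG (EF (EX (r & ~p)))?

No

Sat(~p) = {t0, t1, t5, t6}
Sat(r & ~p) = {t1}
Sat(EX (r & ~p)) = {s : some successor in {t1}} = {t1, t2}
EF (EX (r & ~p)): least fixpoint, start Z0 = {t1, t2}, add states with some successor in Z. Z1 = {t0, t1, t2}; Z2 = {t0, t1, t2, t4}; fixed.
Sat(EF (EX (r & ~p))) = {t0, t1, t2, t4}
AG (EF (EX (r & ~p))): greatest fixpoint, start Z0 = {t0, t1, t2, t4}, keep only states in Sat with every successor in Z. Z1 = {t1, t2}; fixed.
Sat(AG (EF (EX (r & ~p)))) = {t1, t2}
t6 ∉ Sat(AG (EF (EX (r & ~p)))) = {t1, t2}, so the formula does not hold at t6.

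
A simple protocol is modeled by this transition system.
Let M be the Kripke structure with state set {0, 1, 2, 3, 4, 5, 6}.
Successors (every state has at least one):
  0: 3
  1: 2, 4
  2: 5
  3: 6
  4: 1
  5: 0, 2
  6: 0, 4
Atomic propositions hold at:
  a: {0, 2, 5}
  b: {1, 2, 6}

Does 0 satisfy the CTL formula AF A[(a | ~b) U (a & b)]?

Sat(~b) = {0, 3, 4, 5}
Sat(a | ~b) = {0, 2, 3, 4, 5}
Sat(a & b) = {2}
A[(a | ~b) U (a & b)]: least fixpoint, start Z0 = Sat((a & b)) = {2}, add states in Sat(a | ~b) with every successor in Z. Already a fixed point.
Sat(A[(a | ~b) U (a & b)]) = {2}
AF A[(a | ~b) U (a & b)]: least fixpoint, start Z0 = {2}, add states with every successor in Z. Already a fixed point.
Sat(AF A[(a | ~b) U (a & b)]) = {2}
0 ∉ Sat(AF A[(a | ~b) U (a & b)]) = {2}, so the formula does not hold at 0.

No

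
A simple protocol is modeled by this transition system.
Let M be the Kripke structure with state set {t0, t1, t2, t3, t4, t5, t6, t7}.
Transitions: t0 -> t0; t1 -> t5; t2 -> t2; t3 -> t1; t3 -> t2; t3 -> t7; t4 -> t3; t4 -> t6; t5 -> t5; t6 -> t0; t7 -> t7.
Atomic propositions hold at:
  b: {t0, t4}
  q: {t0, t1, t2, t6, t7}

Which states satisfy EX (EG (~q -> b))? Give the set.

{t0, t2, t3, t4, t6, t7}

Sat(~q) = {t3, t4, t5}
Sat(~q -> b) = {t0, t1, t2, t4, t6, t7}
EG (~q -> b): greatest fixpoint, start Z0 = {t0, t1, t2, t4, t6, t7}, keep only states in Sat with some successor in Z. Z1 = {t0, t2, t4, t6, t7}; fixed.
Sat(EG (~q -> b)) = {t0, t2, t4, t6, t7}
Sat(EX (EG (~q -> b))) = {s : some successor in {t0, t2, t4, t6, t7}} = {t0, t2, t3, t4, t6, t7}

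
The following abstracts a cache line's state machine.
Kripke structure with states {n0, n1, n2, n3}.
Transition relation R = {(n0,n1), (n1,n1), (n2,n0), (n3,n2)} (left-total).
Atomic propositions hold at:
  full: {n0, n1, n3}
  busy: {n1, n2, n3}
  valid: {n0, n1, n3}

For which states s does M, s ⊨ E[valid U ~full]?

{n2, n3}

Sat(~full) = {n2}
E[valid U ~full]: least fixpoint, start Z0 = Sat(~full) = {n2}, add states in Sat(valid) with some successor in Z. Z1 = {n2, n3}; fixed.
Sat(E[valid U ~full]) = {n2, n3}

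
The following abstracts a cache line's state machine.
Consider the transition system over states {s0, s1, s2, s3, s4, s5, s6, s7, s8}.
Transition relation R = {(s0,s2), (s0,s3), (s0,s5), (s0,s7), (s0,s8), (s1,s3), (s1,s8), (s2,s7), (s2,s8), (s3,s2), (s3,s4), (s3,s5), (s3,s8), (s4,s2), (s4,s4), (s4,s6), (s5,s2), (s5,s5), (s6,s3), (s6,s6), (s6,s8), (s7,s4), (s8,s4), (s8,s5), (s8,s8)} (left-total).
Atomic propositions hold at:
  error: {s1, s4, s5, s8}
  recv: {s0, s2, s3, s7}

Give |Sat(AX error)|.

2

Sat(AX error) = {s : every successor in {s1, s4, s5, s8}} = {s7, s8}
|Sat(AX error)| = |{s7, s8}| = 2.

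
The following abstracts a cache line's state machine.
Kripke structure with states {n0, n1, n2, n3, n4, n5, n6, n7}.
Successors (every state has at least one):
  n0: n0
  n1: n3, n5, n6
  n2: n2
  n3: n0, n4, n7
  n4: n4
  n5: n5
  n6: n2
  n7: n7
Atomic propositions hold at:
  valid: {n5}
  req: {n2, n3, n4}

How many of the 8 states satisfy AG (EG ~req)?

Sat(~req) = {n0, n1, n5, n6, n7}
EG ~req: greatest fixpoint, start Z0 = {n0, n1, n5, n6, n7}, keep only states in Sat with some successor in Z. Z1 = {n0, n1, n5, n7}; fixed.
Sat(EG ~req) = {n0, n1, n5, n7}
AG (EG ~req): greatest fixpoint, start Z0 = {n0, n1, n5, n7}, keep only states in Sat with every successor in Z. Z1 = {n0, n5, n7}; fixed.
Sat(AG (EG ~req)) = {n0, n5, n7}
|Sat(AG (EG ~req))| = |{n0, n5, n7}| = 3.

3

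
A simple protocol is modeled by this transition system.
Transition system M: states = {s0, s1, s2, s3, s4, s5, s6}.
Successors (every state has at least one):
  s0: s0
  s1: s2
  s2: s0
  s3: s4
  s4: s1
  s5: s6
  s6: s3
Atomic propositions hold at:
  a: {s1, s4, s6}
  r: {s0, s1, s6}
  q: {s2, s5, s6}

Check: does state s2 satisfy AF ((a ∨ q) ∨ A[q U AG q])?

Yes

Sat(a ∨ q) = {s1, s2, s4, s5, s6}
AG q: greatest fixpoint, start Z0 = {s2, s5, s6}, keep only states in Sat with every successor in Z. Z1 = {s5}; Z2 = ∅; fixed.
Sat(AG q) = ∅
A[q U AG q]: least fixpoint, start Z0 = Sat(AG q) = ∅, add states in Sat(q) with every successor in Z. Already a fixed point.
Sat(A[q U AG q]) = ∅
Sat((a ∨ q) ∨ A[q U AG q]) = {s1, s2, s4, s5, s6}
AF ((a ∨ q) ∨ A[q U AG q]): least fixpoint, start Z0 = {s1, s2, s4, s5, s6}, add states with every successor in Z. Z1 = {s1, s2, s3, s4, s5, s6}; fixed.
Sat(AF ((a ∨ q) ∨ A[q U AG q])) = {s1, s2, s3, s4, s5, s6}
s2 ∈ Sat(AF ((a ∨ q) ∨ A[q U AG q])) = {s1, s2, s3, s4, s5, s6}, so the formula holds at s2.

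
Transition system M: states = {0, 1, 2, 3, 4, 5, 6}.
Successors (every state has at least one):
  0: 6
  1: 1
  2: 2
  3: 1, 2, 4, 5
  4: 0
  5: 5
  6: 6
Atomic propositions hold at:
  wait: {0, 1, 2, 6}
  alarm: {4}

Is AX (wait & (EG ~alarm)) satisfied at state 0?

Sat(~alarm) = {0, 1, 2, 3, 5, 6}
EG ~alarm: greatest fixpoint, start Z0 = {0, 1, 2, 3, 5, 6}, keep only states in Sat with some successor in Z. Already a fixed point.
Sat(EG ~alarm) = {0, 1, 2, 3, 5, 6}
Sat(wait & (EG ~alarm)) = {0, 1, 2, 6}
Sat(AX (wait & (EG ~alarm))) = {s : every successor in {0, 1, 2, 6}} = {0, 1, 2, 4, 6}
0 ∈ Sat(AX (wait & (EG ~alarm))) = {0, 1, 2, 4, 6}, so the formula holds at 0.

Yes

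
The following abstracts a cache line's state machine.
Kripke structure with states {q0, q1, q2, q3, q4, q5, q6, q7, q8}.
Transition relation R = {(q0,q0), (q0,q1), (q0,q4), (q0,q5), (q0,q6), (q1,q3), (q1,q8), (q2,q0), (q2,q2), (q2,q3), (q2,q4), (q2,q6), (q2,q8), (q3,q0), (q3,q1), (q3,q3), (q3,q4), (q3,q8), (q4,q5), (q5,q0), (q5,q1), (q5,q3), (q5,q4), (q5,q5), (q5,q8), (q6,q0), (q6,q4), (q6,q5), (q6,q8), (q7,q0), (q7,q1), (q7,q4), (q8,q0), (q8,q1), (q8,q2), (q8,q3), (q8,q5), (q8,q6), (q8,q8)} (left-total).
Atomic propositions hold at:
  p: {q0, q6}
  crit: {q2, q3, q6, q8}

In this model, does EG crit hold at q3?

Yes

EG crit: greatest fixpoint, start Z0 = {q2, q3, q6, q8}, keep only states in Sat with some successor in Z. Already a fixed point.
Sat(EG crit) = {q2, q3, q6, q8}
q3 ∈ Sat(EG crit) = {q2, q3, q6, q8}, so the formula holds at q3.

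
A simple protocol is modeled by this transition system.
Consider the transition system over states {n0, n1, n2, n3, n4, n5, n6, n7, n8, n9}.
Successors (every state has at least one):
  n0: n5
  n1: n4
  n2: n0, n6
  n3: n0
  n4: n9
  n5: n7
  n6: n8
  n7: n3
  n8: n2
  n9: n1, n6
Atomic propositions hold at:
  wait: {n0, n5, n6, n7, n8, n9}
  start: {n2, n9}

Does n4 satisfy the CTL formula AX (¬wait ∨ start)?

Yes

Sat(¬wait) = {n1, n2, n3, n4}
Sat(¬wait ∨ start) = {n1, n2, n3, n4, n9}
Sat(AX (¬wait ∨ start)) = {s : every successor in {n1, n2, n3, n4, n9}} = {n1, n4, n7, n8}
n4 ∈ Sat(AX (¬wait ∨ start)) = {n1, n4, n7, n8}, so the formula holds at n4.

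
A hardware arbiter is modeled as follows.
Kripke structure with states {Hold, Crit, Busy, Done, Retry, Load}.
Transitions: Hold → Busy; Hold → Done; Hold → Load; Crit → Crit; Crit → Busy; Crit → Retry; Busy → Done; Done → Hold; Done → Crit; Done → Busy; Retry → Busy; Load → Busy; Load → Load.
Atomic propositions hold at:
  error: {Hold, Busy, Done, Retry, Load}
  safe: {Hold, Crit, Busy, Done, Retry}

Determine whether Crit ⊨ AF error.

No

AF error: least fixpoint, start Z0 = {Hold, Busy, Done, Retry, Load}, add states with every successor in Z. Already a fixed point.
Sat(AF error) = {Hold, Busy, Done, Retry, Load}
Crit ∉ Sat(AF error) = {Hold, Busy, Done, Retry, Load}, so the formula does not hold at Crit.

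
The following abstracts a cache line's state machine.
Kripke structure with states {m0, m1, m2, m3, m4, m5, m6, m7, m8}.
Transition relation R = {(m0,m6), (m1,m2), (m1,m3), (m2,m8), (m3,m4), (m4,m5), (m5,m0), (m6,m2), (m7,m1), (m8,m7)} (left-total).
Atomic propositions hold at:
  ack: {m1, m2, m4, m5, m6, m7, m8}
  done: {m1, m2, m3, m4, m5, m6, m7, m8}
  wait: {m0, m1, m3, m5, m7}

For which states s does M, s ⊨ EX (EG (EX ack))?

Sat(EX ack) = {s : some successor in {m1, m2, m4, m5, m6, m7, m8}} = {m0, m1, m2, m3, m4, m6, m7, m8}
EG (EX ack): greatest fixpoint, start Z0 = {m0, m1, m2, m3, m4, m6, m7, m8}, keep only states in Sat with some successor in Z. Z1 = {m0, m1, m2, m3, m6, m7, m8}; Z2 = {m0, m1, m2, m6, m7, m8}; fixed.
Sat(EG (EX ack)) = {m0, m1, m2, m6, m7, m8}
Sat(EX (EG (EX ack))) = {s : some successor in {m0, m1, m2, m6, m7, m8}} = {m0, m1, m2, m5, m6, m7, m8}

{m0, m1, m2, m5, m6, m7, m8}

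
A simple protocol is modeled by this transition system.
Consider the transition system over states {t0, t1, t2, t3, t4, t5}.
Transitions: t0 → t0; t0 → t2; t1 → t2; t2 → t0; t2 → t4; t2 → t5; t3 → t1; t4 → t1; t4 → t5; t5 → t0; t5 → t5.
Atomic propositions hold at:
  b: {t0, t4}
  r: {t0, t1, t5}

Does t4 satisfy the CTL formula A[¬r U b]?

Sat(¬r) = {t2, t3, t4}
A[¬r U b]: least fixpoint, start Z0 = Sat(b) = {t0, t4}, add states in Sat(¬r) with every successor in Z. Already a fixed point.
Sat(A[¬r U b]) = {t0, t4}
t4 ∈ Sat(A[¬r U b]) = {t0, t4}, so the formula holds at t4.

Yes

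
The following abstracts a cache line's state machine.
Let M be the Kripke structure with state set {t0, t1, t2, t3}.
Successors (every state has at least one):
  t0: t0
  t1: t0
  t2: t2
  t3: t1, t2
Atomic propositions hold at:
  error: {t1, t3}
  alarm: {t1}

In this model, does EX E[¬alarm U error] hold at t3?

Sat(¬alarm) = {t0, t2, t3}
E[¬alarm U error]: least fixpoint, start Z0 = Sat(error) = {t1, t3}, add states in Sat(¬alarm) with some successor in Z. Already a fixed point.
Sat(E[¬alarm U error]) = {t1, t3}
Sat(EX E[¬alarm U error]) = {s : some successor in {t1, t3}} = {t3}
t3 ∈ Sat(EX E[¬alarm U error]) = {t3}, so the formula holds at t3.

Yes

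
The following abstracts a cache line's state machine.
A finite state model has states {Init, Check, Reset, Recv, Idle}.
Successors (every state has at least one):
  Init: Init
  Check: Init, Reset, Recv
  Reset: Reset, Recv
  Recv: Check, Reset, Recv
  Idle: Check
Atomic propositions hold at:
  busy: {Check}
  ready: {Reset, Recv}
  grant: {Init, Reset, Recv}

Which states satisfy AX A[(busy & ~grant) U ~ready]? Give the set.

Sat(~grant) = {Check, Idle}
Sat(busy & ~grant) = {Check}
Sat(~ready) = {Init, Check, Idle}
A[(busy & ~grant) U ~ready]: least fixpoint, start Z0 = Sat(~ready) = {Init, Check, Idle}, add states in Sat(busy & ~grant) with every successor in Z. Already a fixed point.
Sat(A[(busy & ~grant) U ~ready]) = {Init, Check, Idle}
Sat(AX A[(busy & ~grant) U ~ready]) = {s : every successor in {Init, Check, Idle}} = {Init, Idle}

{Init, Idle}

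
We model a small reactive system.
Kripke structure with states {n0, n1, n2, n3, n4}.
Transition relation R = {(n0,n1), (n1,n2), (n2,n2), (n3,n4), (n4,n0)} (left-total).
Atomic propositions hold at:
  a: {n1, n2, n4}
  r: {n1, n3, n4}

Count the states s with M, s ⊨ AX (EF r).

EF r: least fixpoint, start Z0 = {n1, n3, n4}, add states with some successor in Z. Z1 = {n0, n1, n3, n4}; fixed.
Sat(EF r) = {n0, n1, n3, n4}
Sat(AX (EF r)) = {s : every successor in {n0, n1, n3, n4}} = {n0, n3, n4}
|Sat(AX (EF r))| = |{n0, n3, n4}| = 3.

3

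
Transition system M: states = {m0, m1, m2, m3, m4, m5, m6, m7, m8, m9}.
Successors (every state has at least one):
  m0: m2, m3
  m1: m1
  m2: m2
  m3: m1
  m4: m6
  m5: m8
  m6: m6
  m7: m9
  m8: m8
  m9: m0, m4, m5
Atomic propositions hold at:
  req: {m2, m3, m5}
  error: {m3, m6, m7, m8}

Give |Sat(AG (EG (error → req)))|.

4

Sat(error → req) = {m0, m1, m2, m3, m4, m5, m9}
EG (error → req): greatest fixpoint, start Z0 = {m0, m1, m2, m3, m4, m5, m9}, keep only states in Sat with some successor in Z. Z1 = {m0, m1, m2, m3, m9}; fixed.
Sat(EG (error → req)) = {m0, m1, m2, m3, m9}
AG (EG (error → req)): greatest fixpoint, start Z0 = {m0, m1, m2, m3, m9}, keep only states in Sat with every successor in Z. Z1 = {m0, m1, m2, m3}; fixed.
Sat(AG (EG (error → req))) = {m0, m1, m2, m3}
|Sat(AG (EG (error → req)))| = |{m0, m1, m2, m3}| = 4.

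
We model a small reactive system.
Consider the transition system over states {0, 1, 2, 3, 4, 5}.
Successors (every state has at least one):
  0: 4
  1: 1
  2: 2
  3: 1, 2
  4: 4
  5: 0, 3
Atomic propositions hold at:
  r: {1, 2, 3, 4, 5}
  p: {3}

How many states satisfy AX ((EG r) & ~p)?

5

EG r: greatest fixpoint, start Z0 = {1, 2, 3, 4, 5}, keep only states in Sat with some successor in Z. Already a fixed point.
Sat(EG r) = {1, 2, 3, 4, 5}
Sat(~p) = {0, 1, 2, 4, 5}
Sat((EG r) & ~p) = {1, 2, 4, 5}
Sat(AX ((EG r) & ~p)) = {s : every successor in {1, 2, 4, 5}} = {0, 1, 2, 3, 4}
|Sat(AX ((EG r) & ~p))| = |{0, 1, 2, 3, 4}| = 5.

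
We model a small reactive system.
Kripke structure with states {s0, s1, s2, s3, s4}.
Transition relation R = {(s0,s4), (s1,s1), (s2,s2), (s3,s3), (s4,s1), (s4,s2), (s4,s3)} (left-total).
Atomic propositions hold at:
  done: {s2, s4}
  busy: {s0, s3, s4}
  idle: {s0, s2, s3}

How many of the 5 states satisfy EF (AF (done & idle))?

Sat(done & idle) = {s2}
AF (done & idle): least fixpoint, start Z0 = {s2}, add states with every successor in Z. Already a fixed point.
Sat(AF (done & idle)) = {s2}
EF (AF (done & idle)): least fixpoint, start Z0 = {s2}, add states with some successor in Z. Z1 = {s2, s4}; Z2 = {s0, s2, s4}; fixed.
Sat(EF (AF (done & idle))) = {s0, s2, s4}
|Sat(EF (AF (done & idle)))| = |{s0, s2, s4}| = 3.

3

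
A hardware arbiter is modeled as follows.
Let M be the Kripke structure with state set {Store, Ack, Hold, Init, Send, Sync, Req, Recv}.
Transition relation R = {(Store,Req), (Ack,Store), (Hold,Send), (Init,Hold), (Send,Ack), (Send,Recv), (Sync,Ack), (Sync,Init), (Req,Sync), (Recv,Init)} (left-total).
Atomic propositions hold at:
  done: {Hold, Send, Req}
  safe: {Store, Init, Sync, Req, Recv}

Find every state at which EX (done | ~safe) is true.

Sat(~safe) = {Ack, Hold, Send}
Sat(done | ~safe) = {Ack, Hold, Send, Req}
Sat(EX (done | ~safe)) = {s : some successor in {Ack, Hold, Send, Req}} = {Store, Hold, Init, Send, Sync}

{Store, Hold, Init, Send, Sync}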